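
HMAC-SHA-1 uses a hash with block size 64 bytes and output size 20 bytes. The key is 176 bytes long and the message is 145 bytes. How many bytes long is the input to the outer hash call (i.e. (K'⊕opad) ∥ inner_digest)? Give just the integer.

Key is 176 > 64 bytes, so it is hashed to 20 bytes then zero-padded to 64: |K'| = 64.
Outer input = (K'⊕opad) ∥ H(inner) → 64 + 20 = 84 bytes.

84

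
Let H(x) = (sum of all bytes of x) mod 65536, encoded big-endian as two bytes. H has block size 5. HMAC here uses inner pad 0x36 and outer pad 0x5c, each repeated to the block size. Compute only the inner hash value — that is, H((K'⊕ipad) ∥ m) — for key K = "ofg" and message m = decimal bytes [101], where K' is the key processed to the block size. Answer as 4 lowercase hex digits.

Key "ofg" = 6f 66 67 is 3 bytes ≤ B = 5; zero-pad to 5 bytes: K' = 6f 66 67 00 00.
K' ⊕ ipad = 59 50 51 36 36.
Inner input = 59 50 51 36 36 ∥ 65.
Inner hash: sum = 89+80+81+54+54+101 = 459 → 01 cb.

01cb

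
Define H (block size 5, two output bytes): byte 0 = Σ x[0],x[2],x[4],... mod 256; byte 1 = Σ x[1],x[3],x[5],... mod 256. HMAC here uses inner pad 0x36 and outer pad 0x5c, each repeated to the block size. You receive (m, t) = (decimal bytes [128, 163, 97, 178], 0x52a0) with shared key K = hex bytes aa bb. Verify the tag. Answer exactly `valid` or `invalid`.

Key hex bytes aa bb is 2 bytes ≤ B = 5; zero-pad to 5 bytes: K' = aa bb 00 00 00.
K' ⊕ ipad = 9c 8d 36 36 36; K' ⊕ opad = f6 e7 5c 5c 5c.
Inner hash: even-index sum = 605 mod 256 = 93; odd-index sum = 420 mod 256 = 164 → 5d a4.
Outer hash (recomputed tag): even-index sum = 594 mod 256 = 82; odd-index sum = 416 mod 256 = 160 → 52 a0.
Recomputed tag = 52a0; claimed = 52a0 → match.

valid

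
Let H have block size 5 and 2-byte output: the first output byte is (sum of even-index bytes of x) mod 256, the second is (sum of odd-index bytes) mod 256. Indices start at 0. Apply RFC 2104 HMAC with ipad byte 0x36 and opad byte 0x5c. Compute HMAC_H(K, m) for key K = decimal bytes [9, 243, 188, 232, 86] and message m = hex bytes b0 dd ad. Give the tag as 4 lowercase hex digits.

Key decimal bytes [9, 243, 188, 232, 86] = 09 f3 bc e8 56 is exactly B = 5 bytes: K' = 09 f3 bc e8 56.
K' ⊕ ipad = 3f c5 8a de 60.  K' ⊕ opad = 55 af e0 b4 0a.
Inner input = (K'⊕ipad) ∥ m = 3f c5 8a de 60 ∥ b0 dd ad.
Inner hash: even-index sum = 518 mod 256 = 6; odd-index sum = 768 mod 256 = 0 → 06 00.
Outer input = (K'⊕opad) ∥ inner = 55 af e0 b4 0a ∥ 06 00.
Outer hash (tag): even-index sum = 319 mod 256 = 63; odd-index sum = 361 mod 256 = 105 → 3f 69.

3f69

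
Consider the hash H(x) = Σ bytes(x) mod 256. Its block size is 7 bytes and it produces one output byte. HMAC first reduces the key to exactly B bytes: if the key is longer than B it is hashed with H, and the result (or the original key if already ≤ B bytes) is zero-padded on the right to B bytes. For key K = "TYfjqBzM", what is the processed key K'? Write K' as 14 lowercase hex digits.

f7000000000000

|K| = 8 > B = 7, so first hash the key.
H(K): sum = 84+89+102+106+113+66+122+77 = 759; mod 256 = 247 → f7.
Zero-pad H(K) = f7 to 7 bytes: K' = f7 00 00 00 00 00 00.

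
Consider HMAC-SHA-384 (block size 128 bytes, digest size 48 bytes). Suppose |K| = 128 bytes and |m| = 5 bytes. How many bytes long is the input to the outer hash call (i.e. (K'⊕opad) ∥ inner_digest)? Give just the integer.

176

Key is 128 ≤ 128 bytes, zero-padded: |K'| = 128.
Outer input = (K'⊕opad) ∥ H(inner) → 128 + 48 = 176 bytes.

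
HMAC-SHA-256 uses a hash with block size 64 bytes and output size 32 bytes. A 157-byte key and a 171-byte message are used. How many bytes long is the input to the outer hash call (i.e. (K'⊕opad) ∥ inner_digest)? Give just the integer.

96

Key is 157 > 64 bytes, so it is hashed to 32 bytes then zero-padded to 64: |K'| = 64.
Outer input = (K'⊕opad) ∥ H(inner) → 64 + 32 = 96 bytes.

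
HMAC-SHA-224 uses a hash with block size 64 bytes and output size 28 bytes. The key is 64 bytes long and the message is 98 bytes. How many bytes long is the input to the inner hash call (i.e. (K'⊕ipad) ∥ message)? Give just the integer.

Key is 64 ≤ 64 bytes, zero-padded: |K'| = 64.
Inner input = (K'⊕ipad) ∥ m → 64 + 98 = 162 bytes.

162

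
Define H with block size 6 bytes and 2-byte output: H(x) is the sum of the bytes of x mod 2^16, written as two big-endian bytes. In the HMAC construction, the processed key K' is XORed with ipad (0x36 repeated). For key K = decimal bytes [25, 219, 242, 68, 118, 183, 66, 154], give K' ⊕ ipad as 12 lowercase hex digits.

Key decimal bytes [25, 219, 242, 68, 118, 183, 66, 154] = 19 db f2 44 76 b7 42 9a is 8 bytes > B = 6, so hash it first: H(key) = 04 33, then zero-pad to 6 bytes: K' = 04 33 00 00 00 00.
XOR each byte with 0x36: 04⊕36=32, 33⊕36=05, 00⊕36=36, 00⊕36=36, 00⊕36=36, 00⊕36=36.

320536363636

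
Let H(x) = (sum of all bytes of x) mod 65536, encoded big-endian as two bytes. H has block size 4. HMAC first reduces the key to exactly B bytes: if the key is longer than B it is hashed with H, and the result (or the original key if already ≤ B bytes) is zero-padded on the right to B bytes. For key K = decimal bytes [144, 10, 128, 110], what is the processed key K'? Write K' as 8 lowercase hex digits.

900a806e

Key decimal bytes [144, 10, 128, 110] = 90 0a 80 6e is exactly B = 4 bytes: K' = 90 0a 80 6e.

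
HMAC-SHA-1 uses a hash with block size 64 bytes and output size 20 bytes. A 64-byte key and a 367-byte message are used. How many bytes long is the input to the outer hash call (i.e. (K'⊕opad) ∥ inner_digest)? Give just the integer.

84

Key is 64 ≤ 64 bytes, zero-padded: |K'| = 64.
Outer input = (K'⊕opad) ∥ H(inner) → 64 + 20 = 84 bytes.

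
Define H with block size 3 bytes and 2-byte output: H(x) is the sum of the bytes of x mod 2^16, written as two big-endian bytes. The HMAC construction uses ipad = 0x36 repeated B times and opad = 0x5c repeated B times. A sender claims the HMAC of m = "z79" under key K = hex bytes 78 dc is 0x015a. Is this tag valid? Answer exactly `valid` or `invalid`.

Key hex bytes 78 dc is 2 bytes ≤ B = 3; zero-pad to 3 bytes: K' = 78 dc 00.
K' ⊕ ipad = 4e ea 36; K' ⊕ opad = 24 80 5c.
Inner hash: sum = 78+234+54+122+55+57 = 600 → 02 58.
Outer hash (recomputed tag): sum = 36+128+92+2+88 = 346 → 01 5a.
Recomputed tag = 015a; claimed = 015a → match.

valid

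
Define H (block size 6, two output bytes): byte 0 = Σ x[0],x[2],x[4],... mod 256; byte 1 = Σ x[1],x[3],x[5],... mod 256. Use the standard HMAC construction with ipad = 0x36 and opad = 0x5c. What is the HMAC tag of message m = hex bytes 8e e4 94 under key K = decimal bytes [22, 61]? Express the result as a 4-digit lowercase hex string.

Key decimal bytes [22, 61] = 16 3d is 2 bytes ≤ B = 6; zero-pad to 6 bytes: K' = 16 3d 00 00 00 00.
K' ⊕ ipad = 20 0b 36 36 36 36.  K' ⊕ opad = 4a 61 5c 5c 5c 5c.
Inner input = (K'⊕ipad) ∥ m = 20 0b 36 36 36 36 ∥ 8e e4 94.
Inner hash: even-index sum = 430 mod 256 = 174; odd-index sum = 347 mod 256 = 91 → ae 5b.
Outer input = (K'⊕opad) ∥ inner = 4a 61 5c 5c 5c 5c ∥ ae 5b.
Outer hash (tag): even-index sum = 432 mod 256 = 176; odd-index sum = 372 mod 256 = 116 → b0 74.

b074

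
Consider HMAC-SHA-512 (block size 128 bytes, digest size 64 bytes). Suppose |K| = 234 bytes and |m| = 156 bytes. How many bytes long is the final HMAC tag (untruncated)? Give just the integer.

64

The tag is one SHA-512 digest: 64 bytes.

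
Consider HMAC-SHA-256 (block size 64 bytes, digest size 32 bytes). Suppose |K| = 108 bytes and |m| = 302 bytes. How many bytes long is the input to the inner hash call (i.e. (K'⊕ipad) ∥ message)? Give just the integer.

366

Key is 108 > 64 bytes, so it is hashed to 32 bytes then zero-padded to 64: |K'| = 64.
Inner input = (K'⊕ipad) ∥ m → 64 + 302 = 366 bytes.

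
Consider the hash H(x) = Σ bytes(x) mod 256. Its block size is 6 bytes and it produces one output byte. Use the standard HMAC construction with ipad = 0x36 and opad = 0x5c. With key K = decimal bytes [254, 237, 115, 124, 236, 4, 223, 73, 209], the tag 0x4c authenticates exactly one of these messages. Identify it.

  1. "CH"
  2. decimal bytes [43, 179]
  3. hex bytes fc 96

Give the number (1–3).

Key decimal bytes [254, 237, 115, 124, 236, 4, 223, 73, 209] = fe ed 73 7c ec 04 df 49 d1 is 9 bytes > B = 6, so hash it first: H(key) = c3, then zero-pad to 6 bytes: K' = c3 00 00 00 00 00.
K' ⊕ ipad = f5 36 36 36 36 36; K' ⊕ opad = 9f 5c 5c 5c 5c 5c.
m1: inner = H(f5 36 36 36 36 36 43 48) = 8e; tag = H(9f 5c 5c 5c 5c 5c 8e) = f9
m2: inner = H(f5 36 36 36 36 36 2b b3) = e1; tag = H(9f 5c 5c 5c 5c 5c e1) = 4c ← matches
m3: inner = H(f5 36 36 36 36 36 fc 96) = 95; tag = H(9f 5c 5c 5c 5c 5c 95) = 00

2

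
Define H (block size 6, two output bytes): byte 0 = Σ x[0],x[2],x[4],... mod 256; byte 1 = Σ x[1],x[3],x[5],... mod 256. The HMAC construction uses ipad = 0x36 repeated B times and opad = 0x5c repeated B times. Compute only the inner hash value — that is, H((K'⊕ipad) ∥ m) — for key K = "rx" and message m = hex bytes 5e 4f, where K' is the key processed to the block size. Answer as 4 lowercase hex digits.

0e09

Key "rx" = 72 78 is 2 bytes ≤ B = 6; zero-pad to 6 bytes: K' = 72 78 00 00 00 00.
K' ⊕ ipad = 44 4e 36 36 36 36.
Inner input = 44 4e 36 36 36 36 ∥ 5e 4f.
Inner hash: even-index sum = 270 mod 256 = 14; odd-index sum = 265 mod 256 = 9 → 0e 09.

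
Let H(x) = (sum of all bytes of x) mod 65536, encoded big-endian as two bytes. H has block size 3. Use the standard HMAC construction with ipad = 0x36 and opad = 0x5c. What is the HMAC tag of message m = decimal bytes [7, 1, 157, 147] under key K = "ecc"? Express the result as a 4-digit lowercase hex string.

00ee

Key "ecc" = 65 63 63 is exactly B = 3 bytes: K' = 65 63 63.
K' ⊕ ipad = 53 55 55.  K' ⊕ opad = 39 3f 3f.
Inner input = (K'⊕ipad) ∥ m = 53 55 55 ∥ 07 01 9d 93.
Inner hash: sum = 83+85+85+7+1+157+147 = 565 → 02 35.
Outer input = (K'⊕opad) ∥ inner = 39 3f 3f ∥ 02 35.
Outer hash (tag): sum = 57+63+63+2+53 = 238 → 00 ee.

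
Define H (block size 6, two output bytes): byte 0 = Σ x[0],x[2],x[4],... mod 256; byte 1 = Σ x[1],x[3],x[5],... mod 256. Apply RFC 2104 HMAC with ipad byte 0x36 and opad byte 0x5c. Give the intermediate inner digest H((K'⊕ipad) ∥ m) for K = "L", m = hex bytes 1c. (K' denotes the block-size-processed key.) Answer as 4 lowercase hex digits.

02a2

Key "L" = 4c is 1 byte ≤ B = 6; zero-pad to 6 bytes: K' = 4c 00 00 00 00 00.
K' ⊕ ipad = 7a 36 36 36 36 36.
Inner input = 7a 36 36 36 36 36 ∥ 1c.
Inner hash: even-index sum = 258 mod 256 = 2; odd-index sum = 162 mod 256 = 162 → 02 a2.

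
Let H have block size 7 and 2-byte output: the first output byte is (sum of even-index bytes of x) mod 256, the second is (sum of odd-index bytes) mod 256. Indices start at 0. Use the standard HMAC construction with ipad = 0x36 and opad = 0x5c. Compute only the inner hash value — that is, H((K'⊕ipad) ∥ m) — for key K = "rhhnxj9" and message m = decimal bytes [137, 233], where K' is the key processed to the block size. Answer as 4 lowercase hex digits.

Key "rhhnxj9" = 72 68 68 6e 78 6a 39 is exactly B = 7 bytes: K' = 72 68 68 6e 78 6a 39.
K' ⊕ ipad = 44 5e 5e 58 4e 5c 0f.
Inner input = 44 5e 5e 58 4e 5c 0f ∥ 89 e9.
Inner hash: even-index sum = 488 mod 256 = 232; odd-index sum = 411 mod 256 = 155 → e8 9b.

e89b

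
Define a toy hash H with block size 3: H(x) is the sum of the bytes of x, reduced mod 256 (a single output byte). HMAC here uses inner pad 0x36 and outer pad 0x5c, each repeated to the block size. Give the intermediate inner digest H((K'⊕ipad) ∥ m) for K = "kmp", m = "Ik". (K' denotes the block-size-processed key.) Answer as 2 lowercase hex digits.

Key "kmp" = 6b 6d 70 is exactly B = 3 bytes: K' = 6b 6d 70.
K' ⊕ ipad = 5d 5b 46.
Inner input = 5d 5b 46 ∥ 49 6b.
Inner hash: sum = 93+91+70+73+107 = 434; mod 256 = 178 → b2.

b2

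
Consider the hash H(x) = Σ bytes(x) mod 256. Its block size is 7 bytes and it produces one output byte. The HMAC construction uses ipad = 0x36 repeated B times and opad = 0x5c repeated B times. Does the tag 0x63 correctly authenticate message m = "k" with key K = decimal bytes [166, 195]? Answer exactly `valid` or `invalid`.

Key decimal bytes [166, 195] = a6 c3 is 2 bytes ≤ B = 7; zero-pad to 7 bytes: K' = a6 c3 00 00 00 00 00.
K' ⊕ ipad = 90 f5 36 36 36 36 36; K' ⊕ opad = fa 9f 5c 5c 5c 5c 5c.
Inner hash: sum = 144+245+54+54+54+54+54+107 = 766; mod 256 = 254 → fe.
Outer hash (recomputed tag): sum = 250+159+92+92+92+92+92+254 = 1123; mod 256 = 99 → 63.
Recomputed tag = 63; claimed = 63 → match.

valid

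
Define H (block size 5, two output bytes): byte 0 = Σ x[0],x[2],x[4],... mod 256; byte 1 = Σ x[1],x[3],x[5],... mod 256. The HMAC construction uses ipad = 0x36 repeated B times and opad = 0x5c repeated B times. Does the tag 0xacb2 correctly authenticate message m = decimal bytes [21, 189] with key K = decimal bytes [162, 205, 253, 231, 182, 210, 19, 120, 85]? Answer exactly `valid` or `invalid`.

Key decimal bytes [162, 205, 253, 231, 182, 210, 19, 120, 85] = a2 cd fd e7 b6 d2 13 78 55 is 9 bytes > B = 5, so hash it first: H(key) = bd fe, then zero-pad to 5 bytes: K' = bd fe 00 00 00.
K' ⊕ ipad = 8b c8 36 36 36; K' ⊕ opad = e1 a2 5c 5c 5c.
Inner hash: even-index sum = 436 mod 256 = 180; odd-index sum = 275 mod 256 = 19 → b4 13.
Outer hash (recomputed tag): even-index sum = 428 mod 256 = 172; odd-index sum = 434 mod 256 = 178 → ac b2.
Recomputed tag = acb2; claimed = acb2 → match.

valid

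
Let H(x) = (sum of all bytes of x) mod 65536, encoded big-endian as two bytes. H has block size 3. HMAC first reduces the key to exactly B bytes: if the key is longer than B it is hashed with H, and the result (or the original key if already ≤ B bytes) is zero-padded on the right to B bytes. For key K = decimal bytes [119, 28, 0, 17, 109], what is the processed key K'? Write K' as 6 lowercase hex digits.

|K| = 5 > B = 3, so first hash the key.
H(K): sum = 119+28+0+17+109 = 273 → 01 11.
Zero-pad H(K) = 01 11 to 3 bytes: K' = 01 11 00.

011100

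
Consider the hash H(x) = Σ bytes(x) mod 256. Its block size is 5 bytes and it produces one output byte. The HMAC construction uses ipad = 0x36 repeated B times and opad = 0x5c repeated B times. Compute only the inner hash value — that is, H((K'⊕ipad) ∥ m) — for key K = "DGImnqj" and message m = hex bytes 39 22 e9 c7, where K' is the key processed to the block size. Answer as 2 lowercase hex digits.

Key "DGImnqj" = 44 47 49 6d 6e 71 6a is 7 bytes > B = 5, so hash it first: H(key) = 8a, then zero-pad to 5 bytes: K' = 8a 00 00 00 00.
K' ⊕ ipad = bc 36 36 36 36.
Inner input = bc 36 36 36 36 ∥ 39 22 e9 c7.
Inner hash: sum = 188+54+54+54+54+57+34+233+199 = 927; mod 256 = 159 → 9f.

9f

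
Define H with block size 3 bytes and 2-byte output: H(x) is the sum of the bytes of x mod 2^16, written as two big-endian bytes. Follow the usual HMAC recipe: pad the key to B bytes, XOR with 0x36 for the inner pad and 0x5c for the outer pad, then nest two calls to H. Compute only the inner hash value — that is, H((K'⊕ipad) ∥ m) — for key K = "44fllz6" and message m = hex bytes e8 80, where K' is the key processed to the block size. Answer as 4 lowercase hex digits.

Key "44fllz6" = 34 34 66 6c 6c 7a 36 is 7 bytes > B = 3, so hash it first: H(key) = 02 56, then zero-pad to 3 bytes: K' = 02 56 00.
K' ⊕ ipad = 34 60 36.
Inner input = 34 60 36 ∥ e8 80.
Inner hash: sum = 52+96+54+232+128 = 562 → 02 32.

0232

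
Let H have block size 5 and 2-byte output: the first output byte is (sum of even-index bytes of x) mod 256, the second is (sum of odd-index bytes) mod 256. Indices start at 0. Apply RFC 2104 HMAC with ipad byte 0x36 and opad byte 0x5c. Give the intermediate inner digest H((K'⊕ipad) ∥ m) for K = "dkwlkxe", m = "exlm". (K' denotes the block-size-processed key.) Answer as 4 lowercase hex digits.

ee80

Key "dkwlkxe" = 64 6b 77 6c 6b 78 65 is 7 bytes > B = 5, so hash it first: H(key) = ab 4f, then zero-pad to 5 bytes: K' = ab 4f 00 00 00.
K' ⊕ ipad = 9d 79 36 36 36.
Inner input = 9d 79 36 36 36 ∥ 65 78 6c 6d.
Inner hash: even-index sum = 494 mod 256 = 238; odd-index sum = 384 mod 256 = 128 → ee 80.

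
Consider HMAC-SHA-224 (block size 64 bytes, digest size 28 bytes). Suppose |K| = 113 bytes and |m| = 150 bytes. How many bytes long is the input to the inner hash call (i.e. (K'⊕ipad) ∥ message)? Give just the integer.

214

Key is 113 > 64 bytes, so it is hashed to 28 bytes then zero-padded to 64: |K'| = 64.
Inner input = (K'⊕ipad) ∥ m → 64 + 150 = 214 bytes.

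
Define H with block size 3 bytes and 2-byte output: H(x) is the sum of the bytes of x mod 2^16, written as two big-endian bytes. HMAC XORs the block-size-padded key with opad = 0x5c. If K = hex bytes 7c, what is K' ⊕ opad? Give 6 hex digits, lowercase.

205c5c

Key hex bytes 7c is 1 byte ≤ B = 3; zero-pad to 3 bytes: K' = 7c 00 00.
XOR each byte with 0x5c: 7c⊕5c=20, 00⊕5c=5c, 00⊕5c=5c.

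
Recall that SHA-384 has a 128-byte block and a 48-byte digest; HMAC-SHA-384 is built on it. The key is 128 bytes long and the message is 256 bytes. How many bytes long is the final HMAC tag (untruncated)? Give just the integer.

48

The tag is one SHA-384 digest: 48 bytes.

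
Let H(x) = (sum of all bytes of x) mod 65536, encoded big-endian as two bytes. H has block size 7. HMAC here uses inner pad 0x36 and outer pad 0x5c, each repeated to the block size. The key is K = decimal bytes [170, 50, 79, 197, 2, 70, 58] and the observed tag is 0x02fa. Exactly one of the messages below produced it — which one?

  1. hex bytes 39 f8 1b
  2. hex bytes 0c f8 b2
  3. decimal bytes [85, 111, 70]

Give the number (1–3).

Key decimal bytes [170, 50, 79, 197, 2, 70, 58] = aa 32 4f c5 02 46 3a is exactly B = 7 bytes: K' = aa 32 4f c5 02 46 3a.
K' ⊕ ipad = 9c 04 79 f3 34 70 0c; K' ⊕ opad = f6 6e 13 99 5e 1a 66.
m1: inner = H(9c 04 79 f3 34 70 0c 39 f8 1b) = 04 08; tag = H(f6 6e 13 99 5e 1a 66 04 08) = 02fa ← matches
m2: inner = H(9c 04 79 f3 34 70 0c 0c f8 b2) = 04 72; tag = H(f6 6e 13 99 5e 1a 66 04 72) = 0364
m3: inner = H(9c 04 79 f3 34 70 0c 55 6f 46) = 03 c6; tag = H(f6 6e 13 99 5e 1a 66 03 c6) = 03b7

1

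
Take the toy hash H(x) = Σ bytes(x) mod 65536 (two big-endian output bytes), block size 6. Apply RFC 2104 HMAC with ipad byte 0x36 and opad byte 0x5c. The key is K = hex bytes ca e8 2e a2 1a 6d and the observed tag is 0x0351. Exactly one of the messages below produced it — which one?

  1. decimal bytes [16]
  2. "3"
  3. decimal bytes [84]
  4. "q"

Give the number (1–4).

1

Key hex bytes ca e8 2e a2 1a 6d is exactly B = 6 bytes: K' = ca e8 2e a2 1a 6d.
K' ⊕ ipad = fc de 18 94 2c 5b; K' ⊕ opad = 96 b4 72 fe 46 31.
m1: inner = H(fc de 18 94 2c 5b 10) = 03 1d; tag = H(96 b4 72 fe 46 31 03 1d) = 0351 ← matches
m2: inner = H(fc de 18 94 2c 5b 33) = 03 40; tag = H(96 b4 72 fe 46 31 03 40) = 0374
m3: inner = H(fc de 18 94 2c 5b 54) = 03 61; tag = H(96 b4 72 fe 46 31 03 61) = 0395
m4: inner = H(fc de 18 94 2c 5b 71) = 03 7e; tag = H(96 b4 72 fe 46 31 03 7e) = 03b2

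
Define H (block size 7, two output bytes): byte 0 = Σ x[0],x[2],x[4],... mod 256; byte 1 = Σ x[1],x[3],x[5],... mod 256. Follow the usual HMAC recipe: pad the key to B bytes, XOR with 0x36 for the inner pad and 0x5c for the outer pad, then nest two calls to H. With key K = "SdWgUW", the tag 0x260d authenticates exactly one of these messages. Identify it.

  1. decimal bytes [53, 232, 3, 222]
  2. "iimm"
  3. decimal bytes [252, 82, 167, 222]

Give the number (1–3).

3

Key "SdWgUW" = 53 64 57 67 55 57 is 6 bytes ≤ B = 7; zero-pad to 7 bytes: K' = 53 64 57 67 55 57 00.
K' ⊕ ipad = 65 52 61 51 63 61 36; K' ⊕ opad = 0f 38 0b 3b 09 0b 5c.
m1: inner = H(65 52 61 51 63 61 36 35 e8 03 de) = 25 3c; tag = H(0f 38 0b 3b 09 0b 5c 25 3c) = bba3
m2: inner = H(65 52 61 51 63 61 36 69 69 6d 6d) = 35 da; tag = H(0f 38 0b 3b 09 0b 5c 35 da) = 59b3
m3: inner = H(65 52 61 51 63 61 36 fc 52 a7 de) = 8f a7; tag = H(0f 38 0b 3b 09 0b 5c 8f a7) = 260d ← matches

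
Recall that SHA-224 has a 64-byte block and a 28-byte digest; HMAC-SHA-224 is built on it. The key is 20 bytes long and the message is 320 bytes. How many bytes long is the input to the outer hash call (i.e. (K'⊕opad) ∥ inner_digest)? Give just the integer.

92

Key is 20 ≤ 64 bytes, zero-padded: |K'| = 64.
Outer input = (K'⊕opad) ∥ H(inner) → 64 + 28 = 92 bytes.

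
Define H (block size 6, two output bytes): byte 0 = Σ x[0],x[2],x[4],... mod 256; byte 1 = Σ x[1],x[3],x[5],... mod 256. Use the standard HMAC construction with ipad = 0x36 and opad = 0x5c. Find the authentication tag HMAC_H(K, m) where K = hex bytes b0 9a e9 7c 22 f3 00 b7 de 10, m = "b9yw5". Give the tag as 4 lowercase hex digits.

Key hex bytes b0 9a e9 7c 22 f3 00 b7 de 10 is 10 bytes > B = 6, so hash it first: H(key) = 99 d0, then zero-pad to 6 bytes: K' = 99 d0 00 00 00 00.
K' ⊕ ipad = af e6 36 36 36 36.  K' ⊕ opad = c5 8c 5c 5c 5c 5c.
Inner input = (K'⊕ipad) ∥ m = af e6 36 36 36 36 ∥ 62 39 79 77 35.
Inner hash: even-index sum = 555 mod 256 = 43; odd-index sum = 514 mod 256 = 2 → 2b 02.
Outer input = (K'⊕opad) ∥ inner = c5 8c 5c 5c 5c 5c ∥ 2b 02.
Outer hash (tag): even-index sum = 424 mod 256 = 168; odd-index sum = 326 mod 256 = 70 → a8 46.

a846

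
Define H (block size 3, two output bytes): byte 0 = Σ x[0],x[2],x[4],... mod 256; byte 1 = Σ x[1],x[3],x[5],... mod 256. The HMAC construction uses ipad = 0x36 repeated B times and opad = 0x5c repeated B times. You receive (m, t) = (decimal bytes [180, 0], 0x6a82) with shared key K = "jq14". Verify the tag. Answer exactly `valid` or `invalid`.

Key "jq14" = 6a 71 31 34 is 4 bytes > B = 3, so hash it first: H(key) = 9b a5, then zero-pad to 3 bytes: K' = 9b a5 00.
K' ⊕ ipad = ad 93 36; K' ⊕ opad = c7 f9 5c.
Inner hash: even-index sum = 227 mod 256 = 227; odd-index sum = 327 mod 256 = 71 → e3 47.
Outer hash (recomputed tag): even-index sum = 362 mod 256 = 106; odd-index sum = 476 mod 256 = 220 → 6a dc.
Recomputed tag = 6adc; claimed = 6a82 → mismatch.

invalid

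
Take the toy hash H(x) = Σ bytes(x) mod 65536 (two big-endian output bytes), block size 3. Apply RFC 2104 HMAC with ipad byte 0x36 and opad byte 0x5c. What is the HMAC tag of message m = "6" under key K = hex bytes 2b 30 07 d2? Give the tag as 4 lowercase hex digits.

01c6

Key hex bytes 2b 30 07 d2 is 4 bytes > B = 3, so hash it first: H(key) = 01 34, then zero-pad to 3 bytes: K' = 01 34 00.
K' ⊕ ipad = 37 02 36.  K' ⊕ opad = 5d 68 5c.
Inner input = (K'⊕ipad) ∥ m = 37 02 36 ∥ 36.
Inner hash: sum = 55+2+54+54 = 165 → 00 a5.
Outer input = (K'⊕opad) ∥ inner = 5d 68 5c ∥ 00 a5.
Outer hash (tag): sum = 93+104+92+0+165 = 454 → 01 c6.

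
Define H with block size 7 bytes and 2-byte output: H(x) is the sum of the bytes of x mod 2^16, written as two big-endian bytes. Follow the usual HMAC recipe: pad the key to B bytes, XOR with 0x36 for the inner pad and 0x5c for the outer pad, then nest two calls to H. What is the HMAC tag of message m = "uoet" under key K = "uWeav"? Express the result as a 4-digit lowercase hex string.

0246

Key "uWeav" = 75 57 65 61 76 is 5 bytes ≤ B = 7; zero-pad to 7 bytes: K' = 75 57 65 61 76 00 00.
K' ⊕ ipad = 43 61 53 57 40 36 36.  K' ⊕ opad = 29 0b 39 3d 2a 5c 5c.
Inner input = (K'⊕ipad) ∥ m = 43 61 53 57 40 36 36 ∥ 75 6f 65 74.
Inner hash: sum = 67+97+83+87+64+54+54+117+111+101+116 = 951 → 03 b7.
Outer input = (K'⊕opad) ∥ inner = 29 0b 39 3d 2a 5c 5c ∥ 03 b7.
Outer hash (tag): sum = 41+11+57+61+42+92+92+3+183 = 582 → 02 46.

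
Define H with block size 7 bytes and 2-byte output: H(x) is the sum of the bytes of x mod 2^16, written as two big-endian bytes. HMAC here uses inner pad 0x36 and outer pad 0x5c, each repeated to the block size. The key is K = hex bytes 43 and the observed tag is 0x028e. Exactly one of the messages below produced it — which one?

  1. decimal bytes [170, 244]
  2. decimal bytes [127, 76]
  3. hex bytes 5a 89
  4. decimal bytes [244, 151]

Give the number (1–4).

4

Key hex bytes 43 is 1 byte ≤ B = 7; zero-pad to 7 bytes: K' = 43 00 00 00 00 00 00.
K' ⊕ ipad = 75 36 36 36 36 36 36; K' ⊕ opad = 1f 5c 5c 5c 5c 5c 5c.
m1: inner = H(75 36 36 36 36 36 36 aa f4) = 03 57; tag = H(1f 5c 5c 5c 5c 5c 5c 03 57) = 02a1
m2: inner = H(75 36 36 36 36 36 36 7f 4c) = 02 84; tag = H(1f 5c 5c 5c 5c 5c 5c 02 84) = 02cd
m3: inner = H(75 36 36 36 36 36 36 5a 89) = 02 9c; tag = H(1f 5c 5c 5c 5c 5c 5c 02 9c) = 02e5
m4: inner = H(75 36 36 36 36 36 36 f4 97) = 03 44; tag = H(1f 5c 5c 5c 5c 5c 5c 03 44) = 028e ← matches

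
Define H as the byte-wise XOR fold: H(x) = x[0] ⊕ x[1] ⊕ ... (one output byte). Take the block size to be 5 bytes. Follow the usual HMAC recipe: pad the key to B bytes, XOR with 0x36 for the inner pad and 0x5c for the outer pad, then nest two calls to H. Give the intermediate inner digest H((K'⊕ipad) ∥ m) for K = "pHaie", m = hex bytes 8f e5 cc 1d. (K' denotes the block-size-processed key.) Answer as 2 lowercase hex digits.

Key "pHaie" = 70 48 61 69 65 is exactly B = 5 bytes: K' = 70 48 61 69 65.
K' ⊕ ipad = 46 7e 57 5f 53.
Inner input = 46 7e 57 5f 53 ∥ 8f e5 cc 1d.
Inner hash: XOR 46⊕7e⊕57⊕5f⊕53⊕8f⊕e5⊕cc⊕1d = d8.

d8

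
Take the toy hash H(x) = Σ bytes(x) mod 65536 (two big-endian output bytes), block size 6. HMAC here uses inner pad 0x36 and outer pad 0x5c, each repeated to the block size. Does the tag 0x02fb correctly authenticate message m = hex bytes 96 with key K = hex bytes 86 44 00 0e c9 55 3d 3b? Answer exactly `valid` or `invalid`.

Key hex bytes 86 44 00 0e c9 55 3d 3b is 8 bytes > B = 6, so hash it first: H(key) = 02 6e, then zero-pad to 6 bytes: K' = 02 6e 00 00 00 00.
K' ⊕ ipad = 34 58 36 36 36 36; K' ⊕ opad = 5e 32 5c 5c 5c 5c.
Inner hash: sum = 52+88+54+54+54+54+150 = 506 → 01 fa.
Outer hash (recomputed tag): sum = 94+50+92+92+92+92+1+250 = 763 → 02 fb.
Recomputed tag = 02fb; claimed = 02fb → match.

valid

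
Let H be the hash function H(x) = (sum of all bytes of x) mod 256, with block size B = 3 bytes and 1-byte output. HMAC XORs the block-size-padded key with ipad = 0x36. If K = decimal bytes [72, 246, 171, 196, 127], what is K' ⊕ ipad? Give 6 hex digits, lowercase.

1a3636

Key decimal bytes [72, 246, 171, 196, 127] = 48 f6 ab c4 7f is 5 bytes > B = 3, so hash it first: H(key) = 2c, then zero-pad to 3 bytes: K' = 2c 00 00.
XOR each byte with 0x36: 2c⊕36=1a, 00⊕36=36, 00⊕36=36.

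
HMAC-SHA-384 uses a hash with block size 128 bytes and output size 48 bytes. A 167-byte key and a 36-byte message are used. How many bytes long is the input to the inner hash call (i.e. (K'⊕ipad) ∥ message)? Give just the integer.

Key is 167 > 128 bytes, so it is hashed to 48 bytes then zero-padded to 128: |K'| = 128.
Inner input = (K'⊕ipad) ∥ m → 128 + 36 = 164 bytes.

164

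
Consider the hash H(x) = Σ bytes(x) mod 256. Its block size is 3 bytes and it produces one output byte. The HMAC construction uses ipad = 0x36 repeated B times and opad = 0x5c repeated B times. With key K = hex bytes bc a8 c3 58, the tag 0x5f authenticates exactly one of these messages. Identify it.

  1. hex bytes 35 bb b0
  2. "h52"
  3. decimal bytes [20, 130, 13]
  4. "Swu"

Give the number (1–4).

2

Key hex bytes bc a8 c3 58 is 4 bytes > B = 3, so hash it first: H(key) = 7f, then zero-pad to 3 bytes: K' = 7f 00 00.
K' ⊕ ipad = 49 36 36; K' ⊕ opad = 23 5c 5c.
m1: inner = H(49 36 36 35 bb b0) = 55; tag = H(23 5c 5c 55) = 30
m2: inner = H(49 36 36 68 35 32) = 84; tag = H(23 5c 5c 84) = 5f ← matches
m3: inner = H(49 36 36 14 82 0d) = 58; tag = H(23 5c 5c 58) = 33
m4: inner = H(49 36 36 53 77 75) = f4; tag = H(23 5c 5c f4) = cf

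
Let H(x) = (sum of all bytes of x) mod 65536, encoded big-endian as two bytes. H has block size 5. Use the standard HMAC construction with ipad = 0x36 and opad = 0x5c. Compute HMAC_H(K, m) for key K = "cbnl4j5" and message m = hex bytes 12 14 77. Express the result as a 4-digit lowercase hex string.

Key "cbnl4j5" = 63 62 6e 6c 34 6a 35 is 7 bytes > B = 5, so hash it first: H(key) = 02 72, then zero-pad to 5 bytes: K' = 02 72 00 00 00.
K' ⊕ ipad = 34 44 36 36 36.  K' ⊕ opad = 5e 2e 5c 5c 5c.
Inner input = (K'⊕ipad) ∥ m = 34 44 36 36 36 ∥ 12 14 77.
Inner hash: sum = 52+68+54+54+54+18+20+119 = 439 → 01 b7.
Outer input = (K'⊕opad) ∥ inner = 5e 2e 5c 5c 5c ∥ 01 b7.
Outer hash (tag): sum = 94+46+92+92+92+1+183 = 600 → 02 58.

0258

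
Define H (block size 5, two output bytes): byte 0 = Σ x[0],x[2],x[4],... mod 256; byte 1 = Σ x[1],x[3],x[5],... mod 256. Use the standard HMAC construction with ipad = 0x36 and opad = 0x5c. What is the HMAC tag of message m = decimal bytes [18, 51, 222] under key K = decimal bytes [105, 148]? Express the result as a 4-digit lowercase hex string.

Key decimal bytes [105, 148] = 69 94 is 2 bytes ≤ B = 5; zero-pad to 5 bytes: K' = 69 94 00 00 00.
K' ⊕ ipad = 5f a2 36 36 36.  K' ⊕ opad = 35 c8 5c 5c 5c.
Inner input = (K'⊕ipad) ∥ m = 5f a2 36 36 36 ∥ 12 33 de.
Inner hash: even-index sum = 254 mod 256 = 254; odd-index sum = 456 mod 256 = 200 → fe c8.
Outer input = (K'⊕opad) ∥ inner = 35 c8 5c 5c 5c ∥ fe c8.
Outer hash (tag): even-index sum = 437 mod 256 = 181; odd-index sum = 546 mod 256 = 34 → b5 22.

b522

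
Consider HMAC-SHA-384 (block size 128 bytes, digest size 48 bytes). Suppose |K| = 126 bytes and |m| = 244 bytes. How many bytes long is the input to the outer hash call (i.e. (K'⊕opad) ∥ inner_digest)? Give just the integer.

176

Key is 126 ≤ 128 bytes, zero-padded: |K'| = 128.
Outer input = (K'⊕opad) ∥ H(inner) → 128 + 48 = 176 bytes.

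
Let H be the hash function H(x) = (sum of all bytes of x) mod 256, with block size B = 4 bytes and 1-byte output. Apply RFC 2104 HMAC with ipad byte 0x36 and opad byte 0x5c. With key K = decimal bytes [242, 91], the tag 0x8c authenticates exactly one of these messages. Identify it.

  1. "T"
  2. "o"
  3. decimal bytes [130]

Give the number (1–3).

3

Key decimal bytes [242, 91] = f2 5b is 2 bytes ≤ B = 4; zero-pad to 4 bytes: K' = f2 5b 00 00.
K' ⊕ ipad = c4 6d 36 36; K' ⊕ opad = ae 07 5c 5c.
m1: inner = H(c4 6d 36 36 54) = f1; tag = H(ae 07 5c 5c f1) = 5e
m2: inner = H(c4 6d 36 36 6f) = 0c; tag = H(ae 07 5c 5c 0c) = 79
m3: inner = H(c4 6d 36 36 82) = 1f; tag = H(ae 07 5c 5c 1f) = 8c ← matches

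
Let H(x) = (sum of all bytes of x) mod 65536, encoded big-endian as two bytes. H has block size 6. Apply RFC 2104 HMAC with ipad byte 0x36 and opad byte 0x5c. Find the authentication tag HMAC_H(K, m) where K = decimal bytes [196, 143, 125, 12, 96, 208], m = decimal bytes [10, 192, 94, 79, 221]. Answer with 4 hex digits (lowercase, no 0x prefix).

Key decimal bytes [196, 143, 125, 12, 96, 208] = c4 8f 7d 0c 60 d0 is exactly B = 6 bytes: K' = c4 8f 7d 0c 60 d0.
K' ⊕ ipad = f2 b9 4b 3a 56 e6.  K' ⊕ opad = 98 d3 21 50 3c 8c.
Inner input = (K'⊕ipad) ∥ m = f2 b9 4b 3a 56 e6 ∥ 0a c0 5e 4f dd.
Inner hash: sum = 242+185+75+58+86+230+10+192+94+79+221 = 1472 → 05 c0.
Outer input = (K'⊕opad) ∥ inner = 98 d3 21 50 3c 8c ∥ 05 c0.
Outer hash (tag): sum = 152+211+33+80+60+140+5+192 = 873 → 03 69.

0369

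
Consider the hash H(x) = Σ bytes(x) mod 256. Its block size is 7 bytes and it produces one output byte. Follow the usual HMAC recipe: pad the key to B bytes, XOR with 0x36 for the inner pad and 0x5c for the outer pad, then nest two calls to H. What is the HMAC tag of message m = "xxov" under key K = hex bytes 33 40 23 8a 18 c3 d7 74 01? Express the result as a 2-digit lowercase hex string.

Key hex bytes 33 40 23 8a 18 c3 d7 74 01 is 9 bytes > B = 7, so hash it first: H(key) = 47, then zero-pad to 7 bytes: K' = 47 00 00 00 00 00 00.
K' ⊕ ipad = 71 36 36 36 36 36 36.  K' ⊕ opad = 1b 5c 5c 5c 5c 5c 5c.
Inner input = (K'⊕ipad) ∥ m = 71 36 36 36 36 36 36 ∥ 78 78 6f 76.
Inner hash: sum = 113+54+54+54+54+54+54+120+120+111+118 = 906; mod 256 = 138 → 8a.
Outer input = (K'⊕opad) ∥ inner = 1b 5c 5c 5c 5c 5c 5c ∥ 8a.
Outer hash (tag): sum = 27+92+92+92+92+92+92+138 = 717; mod 256 = 205 → cd.

cd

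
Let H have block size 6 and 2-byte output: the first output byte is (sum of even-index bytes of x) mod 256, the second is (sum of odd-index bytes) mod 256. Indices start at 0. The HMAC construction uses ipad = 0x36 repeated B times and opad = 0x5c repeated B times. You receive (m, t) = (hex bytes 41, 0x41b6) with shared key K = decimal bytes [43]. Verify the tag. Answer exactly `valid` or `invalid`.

Key decimal bytes [43] = 2b is 1 byte ≤ B = 6; zero-pad to 6 bytes: K' = 2b 00 00 00 00 00.
K' ⊕ ipad = 1d 36 36 36 36 36; K' ⊕ opad = 77 5c 5c 5c 5c 5c.
Inner hash: even-index sum = 202 mod 256 = 202; odd-index sum = 162 mod 256 = 162 → ca a2.
Outer hash (recomputed tag): even-index sum = 505 mod 256 = 249; odd-index sum = 438 mod 256 = 182 → f9 b6.
Recomputed tag = f9b6; claimed = 41b6 → mismatch.

invalid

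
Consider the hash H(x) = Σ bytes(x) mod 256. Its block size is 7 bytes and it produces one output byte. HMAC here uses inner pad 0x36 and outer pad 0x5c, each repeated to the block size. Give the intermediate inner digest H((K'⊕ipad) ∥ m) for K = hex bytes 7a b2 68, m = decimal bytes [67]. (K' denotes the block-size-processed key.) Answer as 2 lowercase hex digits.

49

Key hex bytes 7a b2 68 is 3 bytes ≤ B = 7; zero-pad to 7 bytes: K' = 7a b2 68 00 00 00 00.
K' ⊕ ipad = 4c 84 5e 36 36 36 36.
Inner input = 4c 84 5e 36 36 36 36 ∥ 43.
Inner hash: sum = 76+132+94+54+54+54+54+67 = 585; mod 256 = 73 → 49.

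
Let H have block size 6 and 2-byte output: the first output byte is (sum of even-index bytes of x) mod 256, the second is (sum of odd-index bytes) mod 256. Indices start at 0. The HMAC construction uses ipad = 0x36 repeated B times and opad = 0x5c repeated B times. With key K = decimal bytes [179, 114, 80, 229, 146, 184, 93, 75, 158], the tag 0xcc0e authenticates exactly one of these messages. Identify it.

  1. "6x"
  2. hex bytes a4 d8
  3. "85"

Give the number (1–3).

1

Key decimal bytes [179, 114, 80, 229, 146, 184, 93, 75, 158] = b3 72 50 e5 92 b8 5d 4b 9e is 9 bytes > B = 6, so hash it first: H(key) = 90 5a, then zero-pad to 6 bytes: K' = 90 5a 00 00 00 00.
K' ⊕ ipad = a6 6c 36 36 36 36; K' ⊕ opad = cc 06 5c 5c 5c 5c.
m1: inner = H(a6 6c 36 36 36 36 36 78) = 48 50; tag = H(cc 06 5c 5c 5c 5c 48 50) = cc0e ← matches
m2: inner = H(a6 6c 36 36 36 36 a4 d8) = b6 b0; tag = H(cc 06 5c 5c 5c 5c b6 b0) = 3a6e
m3: inner = H(a6 6c 36 36 36 36 38 35) = 4a 0d; tag = H(cc 06 5c 5c 5c 5c 4a 0d) = cecb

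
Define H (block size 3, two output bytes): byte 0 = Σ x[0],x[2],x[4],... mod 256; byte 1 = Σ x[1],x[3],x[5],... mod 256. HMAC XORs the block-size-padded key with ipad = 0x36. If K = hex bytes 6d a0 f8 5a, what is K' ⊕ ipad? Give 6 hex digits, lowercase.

Key hex bytes 6d a0 f8 5a is 4 bytes > B = 3, so hash it first: H(key) = 65 fa, then zero-pad to 3 bytes: K' = 65 fa 00.
XOR each byte with 0x36: 65⊕36=53, fa⊕36=cc, 00⊕36=36.

53cc36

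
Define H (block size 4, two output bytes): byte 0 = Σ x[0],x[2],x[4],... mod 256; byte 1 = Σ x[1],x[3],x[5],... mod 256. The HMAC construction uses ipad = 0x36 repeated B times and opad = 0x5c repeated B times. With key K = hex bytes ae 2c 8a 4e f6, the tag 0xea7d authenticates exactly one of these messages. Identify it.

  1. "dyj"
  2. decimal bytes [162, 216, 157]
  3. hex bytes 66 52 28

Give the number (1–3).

1

Key hex bytes ae 2c 8a 4e f6 is 5 bytes > B = 4, so hash it first: H(key) = 2e 7a, then zero-pad to 4 bytes: K' = 2e 7a 00 00.
K' ⊕ ipad = 18 4c 36 36; K' ⊕ opad = 72 26 5c 5c.
m1: inner = H(18 4c 36 36 64 79 6a) = 1c fb; tag = H(72 26 5c 5c 1c fb) = ea7d ← matches
m2: inner = H(18 4c 36 36 a2 d8 9d) = 8d 5a; tag = H(72 26 5c 5c 8d 5a) = 5bdc
m3: inner = H(18 4c 36 36 66 52 28) = dc d4; tag = H(72 26 5c 5c dc d4) = aa56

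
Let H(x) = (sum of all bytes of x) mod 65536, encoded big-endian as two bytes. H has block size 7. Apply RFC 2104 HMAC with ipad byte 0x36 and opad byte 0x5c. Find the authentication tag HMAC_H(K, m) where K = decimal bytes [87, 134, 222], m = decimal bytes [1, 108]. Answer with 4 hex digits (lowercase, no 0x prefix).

0318

Key decimal bytes [87, 134, 222] = 57 86 de is 3 bytes ≤ B = 7; zero-pad to 7 bytes: K' = 57 86 de 00 00 00 00.
K' ⊕ ipad = 61 b0 e8 36 36 36 36.  K' ⊕ opad = 0b da 82 5c 5c 5c 5c.
Inner input = (K'⊕ipad) ∥ m = 61 b0 e8 36 36 36 36 ∥ 01 6c.
Inner hash: sum = 97+176+232+54+54+54+54+1+108 = 830 → 03 3e.
Outer input = (K'⊕opad) ∥ inner = 0b da 82 5c 5c 5c 5c ∥ 03 3e.
Outer hash (tag): sum = 11+218+130+92+92+92+92+3+62 = 792 → 03 18.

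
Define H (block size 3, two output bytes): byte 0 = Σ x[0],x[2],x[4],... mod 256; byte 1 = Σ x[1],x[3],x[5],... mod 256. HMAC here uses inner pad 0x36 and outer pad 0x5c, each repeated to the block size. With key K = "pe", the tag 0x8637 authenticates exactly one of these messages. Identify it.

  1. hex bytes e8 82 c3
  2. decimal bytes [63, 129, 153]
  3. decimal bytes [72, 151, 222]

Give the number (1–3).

Key "pe" = 70 65 is 2 bytes ≤ B = 3; zero-pad to 3 bytes: K' = 70 65 00.
K' ⊕ ipad = 46 53 36; K' ⊕ opad = 2c 39 5c.
m1: inner = H(46 53 36 e8 82 c3) = fe fe; tag = H(2c 39 5c fe fe) = 8637 ← matches
m2: inner = H(46 53 36 3f 81 99) = fd 2b; tag = H(2c 39 5c fd 2b) = b336
m3: inner = H(46 53 36 48 97 de) = 13 79; tag = H(2c 39 5c 13 79) = 014c

1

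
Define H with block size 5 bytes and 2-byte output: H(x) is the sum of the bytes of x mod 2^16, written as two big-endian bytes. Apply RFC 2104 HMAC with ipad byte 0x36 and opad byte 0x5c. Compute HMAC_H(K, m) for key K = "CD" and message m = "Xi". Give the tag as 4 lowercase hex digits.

0197

Key "CD" = 43 44 is 2 bytes ≤ B = 5; zero-pad to 5 bytes: K' = 43 44 00 00 00.
K' ⊕ ipad = 75 72 36 36 36.  K' ⊕ opad = 1f 18 5c 5c 5c.
Inner input = (K'⊕ipad) ∥ m = 75 72 36 36 36 ∥ 58 69.
Inner hash: sum = 117+114+54+54+54+88+105 = 586 → 02 4a.
Outer input = (K'⊕opad) ∥ inner = 1f 18 5c 5c 5c ∥ 02 4a.
Outer hash (tag): sum = 31+24+92+92+92+2+74 = 407 → 01 97.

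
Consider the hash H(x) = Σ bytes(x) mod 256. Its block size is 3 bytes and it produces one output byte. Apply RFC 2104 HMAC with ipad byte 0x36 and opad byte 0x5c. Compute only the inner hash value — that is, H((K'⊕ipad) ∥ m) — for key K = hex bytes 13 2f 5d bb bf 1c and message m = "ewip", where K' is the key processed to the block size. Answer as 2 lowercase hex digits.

Key hex bytes 13 2f 5d bb bf 1c is 6 bytes > B = 3, so hash it first: H(key) = 35, then zero-pad to 3 bytes: K' = 35 00 00.
K' ⊕ ipad = 03 36 36.
Inner input = 03 36 36 ∥ 65 77 69 70.
Inner hash: sum = 3+54+54+101+119+105+112 = 548; mod 256 = 36 → 24.

24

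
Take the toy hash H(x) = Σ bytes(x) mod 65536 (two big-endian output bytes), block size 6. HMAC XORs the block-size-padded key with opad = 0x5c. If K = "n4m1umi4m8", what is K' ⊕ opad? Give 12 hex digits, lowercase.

Key "n4m1umi4m8" = 6e 34 6d 31 75 6d 69 34 6d 38 is 10 bytes > B = 6, so hash it first: H(key) = 03 64, then zero-pad to 6 bytes: K' = 03 64 00 00 00 00.
XOR each byte with 0x5c: 03⊕5c=5f, 64⊕5c=38, 00⊕5c=5c, 00⊕5c=5c, 00⊕5c=5c, 00⊕5c=5c.

5f385c5c5c5c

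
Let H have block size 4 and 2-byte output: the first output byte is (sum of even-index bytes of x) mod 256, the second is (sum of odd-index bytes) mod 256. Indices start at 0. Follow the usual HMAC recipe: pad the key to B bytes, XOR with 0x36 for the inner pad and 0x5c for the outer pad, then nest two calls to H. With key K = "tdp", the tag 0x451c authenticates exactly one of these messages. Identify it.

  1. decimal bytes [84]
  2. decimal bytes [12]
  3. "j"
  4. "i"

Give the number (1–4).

Key "tdp" = 74 64 70 is 3 bytes ≤ B = 4; zero-pad to 4 bytes: K' = 74 64 70 00.
K' ⊕ ipad = 42 52 46 36; K' ⊕ opad = 28 38 2c 5c.
m1: inner = H(42 52 46 36 54) = dc 88; tag = H(28 38 2c 5c dc 88) = 301c
m2: inner = H(42 52 46 36 0c) = 94 88; tag = H(28 38 2c 5c 94 88) = e81c
m3: inner = H(42 52 46 36 6a) = f2 88; tag = H(28 38 2c 5c f2 88) = 461c
m4: inner = H(42 52 46 36 69) = f1 88; tag = H(28 38 2c 5c f1 88) = 451c ← matches

4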